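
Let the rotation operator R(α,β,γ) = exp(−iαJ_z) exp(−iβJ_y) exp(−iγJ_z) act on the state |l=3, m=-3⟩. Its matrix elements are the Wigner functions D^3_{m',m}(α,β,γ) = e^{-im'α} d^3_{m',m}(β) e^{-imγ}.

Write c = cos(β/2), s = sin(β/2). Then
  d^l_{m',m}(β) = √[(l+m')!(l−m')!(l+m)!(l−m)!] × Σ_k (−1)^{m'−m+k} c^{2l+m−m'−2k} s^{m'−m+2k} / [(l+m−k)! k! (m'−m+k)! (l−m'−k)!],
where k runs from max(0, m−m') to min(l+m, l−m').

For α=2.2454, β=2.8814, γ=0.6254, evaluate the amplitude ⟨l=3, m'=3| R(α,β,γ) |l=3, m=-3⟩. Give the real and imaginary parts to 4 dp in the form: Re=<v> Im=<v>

Re=0.1398 Im=0.9400

Split into d^3_{3,-3}(β=2.8814) × two z-phases.
c=cos(2.8814/2)=0.129730, s=sin(2.8814/2)=0.991549; N=√[720·1·1·720]=720.000000
k: max(0,(-3)−(3))=0 … min(3+(-3),3−(3))=0
  k=0: (−1)^6·720.0000/(720)·0.1297^0·0.9915^6 = +0.950356
d^3_{3,-3}(2.8814) = +0.950356
D = (+0.899132-0.437678i)·(+0.950356)·(-0.300678+0.953726i) = +0.139774+0.940021i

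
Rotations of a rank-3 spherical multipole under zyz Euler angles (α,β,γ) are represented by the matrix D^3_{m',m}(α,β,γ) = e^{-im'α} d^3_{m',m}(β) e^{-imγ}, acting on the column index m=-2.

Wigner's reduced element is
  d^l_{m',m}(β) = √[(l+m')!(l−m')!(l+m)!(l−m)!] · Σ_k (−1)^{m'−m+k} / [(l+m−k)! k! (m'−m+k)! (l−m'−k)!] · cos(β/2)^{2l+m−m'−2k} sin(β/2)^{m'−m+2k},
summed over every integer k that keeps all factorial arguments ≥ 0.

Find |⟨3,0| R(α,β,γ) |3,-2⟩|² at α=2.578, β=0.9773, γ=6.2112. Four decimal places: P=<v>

Split into d^3_{0,-2}(β=0.9773) × two z-phases.
Half-angle: c=0.882967, s=0.469434. N=√(6·6·1·120)=65.726707
k: max(0,(-2)−(0))=0 … min(3+(-2),3−(0))=1
  k=0: (−1)^2·65.7267/(12)·0.8830^4·0.4694^2 = +0.733650
  k=1: (−1)^3·65.7267/(12)·0.8830^2·0.4694^4 = -0.207372
d^3_{0,-2}(0.9773) = +0.733650 -0.207372 = +0.526278
|D^3_{0,-2}|² = |d^3_{0,-2}(β)|² = (+0.526278)² = 0.276969 (the z-rotation phases have unit modulus)

P=0.2770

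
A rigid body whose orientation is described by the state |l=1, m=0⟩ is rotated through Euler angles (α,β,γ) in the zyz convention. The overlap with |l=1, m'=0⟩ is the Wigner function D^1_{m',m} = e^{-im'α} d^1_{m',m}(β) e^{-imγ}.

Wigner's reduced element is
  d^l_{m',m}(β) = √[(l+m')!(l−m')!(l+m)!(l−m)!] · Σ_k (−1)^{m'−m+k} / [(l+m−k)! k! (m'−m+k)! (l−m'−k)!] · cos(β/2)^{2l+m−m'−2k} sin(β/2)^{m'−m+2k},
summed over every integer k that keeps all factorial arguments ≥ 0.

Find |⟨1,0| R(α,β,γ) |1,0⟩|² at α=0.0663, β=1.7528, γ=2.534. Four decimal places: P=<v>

Split into d^1_{0,0}(β=1.7528) × two z-phases.
With c≡cos(β/2)=0.639922 and s≡sin(β/2)=0.768440, N=[1·1·1·1]^{1/2}=1.000000
Admissible k: 0..1 (factorial args all ≥0)
  k=0: (−1)^0·1.0000/(1)·0.6399^2·0.7684^0 = +0.409500
  k=1: (−1)^1·1.0000/(1)·0.6399^0·0.7684^2 = -0.590500
d^1_{0,0}(1.7528) = +0.409500 -0.590500 = -0.181001
|D^1_{0,0}|² = |d^1_{0,0}(β)|² = (-0.181001)² = 0.032761 (the z-rotation phases have unit modulus)

P=0.0328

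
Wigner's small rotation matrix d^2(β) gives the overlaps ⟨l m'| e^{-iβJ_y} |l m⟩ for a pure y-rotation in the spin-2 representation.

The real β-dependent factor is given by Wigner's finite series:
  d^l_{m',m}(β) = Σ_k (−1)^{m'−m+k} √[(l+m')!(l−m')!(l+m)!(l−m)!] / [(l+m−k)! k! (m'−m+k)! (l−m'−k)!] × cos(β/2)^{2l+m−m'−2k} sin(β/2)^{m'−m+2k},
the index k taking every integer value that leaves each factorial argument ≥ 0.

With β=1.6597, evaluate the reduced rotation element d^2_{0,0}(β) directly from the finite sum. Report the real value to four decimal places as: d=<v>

d=-0.4882

d^2_{0,0}(β=1.6597) via Wigner's sum:
c=cos(1.6597/2)=0.674986, s=sin(1.6597/2)=0.737830; N=√[2·2·2·2]=4.000000
k∈{0,1,2} keeps every argument non-negative
  k=0: (−1)^0·4.0000/(4)·0.6750^4·0.7378^0 = +0.207577
  k=1: (−1)^1·4.0000/(1)·0.6750^2·0.7378^2 = -0.992117
  k=2: (−1)^2·4.0000/(4)·0.6750^0·0.7378^4 = +0.296364
d^2_{0,0}(1.6597) = +0.207577 -0.992117 +0.296364 = -0.488175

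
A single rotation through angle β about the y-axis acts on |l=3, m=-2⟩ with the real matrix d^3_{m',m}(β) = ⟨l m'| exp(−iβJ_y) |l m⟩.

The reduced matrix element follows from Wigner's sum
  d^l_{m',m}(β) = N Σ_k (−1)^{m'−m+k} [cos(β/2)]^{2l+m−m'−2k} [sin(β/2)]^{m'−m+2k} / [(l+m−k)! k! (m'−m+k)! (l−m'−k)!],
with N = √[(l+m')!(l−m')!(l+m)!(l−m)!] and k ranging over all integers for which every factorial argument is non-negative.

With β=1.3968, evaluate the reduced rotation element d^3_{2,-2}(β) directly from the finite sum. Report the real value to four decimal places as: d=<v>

d^3_{2,-2}(β=1.3968) via Wigner's sum:
c=cos(1.3968/2)=0.765872, s=sin(1.3968/2)=0.642993; N=√[120·1·1·120]=120.000000
k∈{0,1} keeps every argument non-negative
  k=0: (−1)^4·120.0000/(24)·0.7659^2·0.6430^4 = +0.501311
  k=1: (−1)^5·120.0000/(120)·0.7659^0·0.6430^6 = -0.070670
d^3_{2,-2}(1.3968) = +0.501311 -0.070670 = +0.430641

d=0.4306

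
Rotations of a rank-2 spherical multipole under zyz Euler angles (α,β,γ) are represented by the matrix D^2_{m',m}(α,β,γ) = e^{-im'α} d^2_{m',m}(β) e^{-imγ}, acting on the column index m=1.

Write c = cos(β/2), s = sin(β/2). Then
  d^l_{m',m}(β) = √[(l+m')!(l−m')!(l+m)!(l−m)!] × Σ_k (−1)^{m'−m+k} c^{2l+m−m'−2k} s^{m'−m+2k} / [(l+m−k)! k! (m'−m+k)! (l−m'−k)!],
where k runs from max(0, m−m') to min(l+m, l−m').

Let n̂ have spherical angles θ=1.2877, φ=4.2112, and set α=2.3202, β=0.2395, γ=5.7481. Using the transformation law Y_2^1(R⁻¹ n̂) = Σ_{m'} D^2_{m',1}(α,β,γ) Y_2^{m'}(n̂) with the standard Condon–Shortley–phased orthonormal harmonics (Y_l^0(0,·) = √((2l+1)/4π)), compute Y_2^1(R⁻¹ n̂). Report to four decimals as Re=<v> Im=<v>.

Re=0.1194 Im=-0.0926

Need the full column D^2_{m',1} for m'=−2..2 at α=2.3202, β=0.2395, γ=5.7481.
cos(β/2)=0.992839, sin(β/2)=0.119464
d^2_{-2,1}: single k=3 term ⇒ +0.003385;  D = +0.001512-0.003029i
d^2_{-1,1}: k∈[2..3] ⇒ +0.042204 -0.000204 = +0.042000;  D = -0.040291+0.011861i
d^2_{0,1}: k∈[1..2] ⇒ +0.286384 -0.004146 = +0.282238;  D = +0.242788+0.143917i
d^2_{1,1}: k∈[0..1] ⇒ +0.971660 -0.042204 = +0.929456;  D = -0.197678-0.908192i
d^2_{2,1}: single k=0 term ⇒ -0.233831;  D = +0.133393-0.192051i
Y_2^{m'}(θ=1.2877,φ=4.2112) and Σ D·Y over m':
  (+0.0015-0.0030i)·(-0.1917-0.3001i)  (-0.0403+0.0119i)·(-0.0996+0.1817i)  (+0.2428+0.1439i)·(-0.2416+0.0000i)  (-0.1977-0.9082i)·(+0.0996+0.1817i)  (+0.1334-0.1921i)·(-0.1917+0.3001i)
Y_2^1(R⁻¹ n̂) = +0.119435-0.092627i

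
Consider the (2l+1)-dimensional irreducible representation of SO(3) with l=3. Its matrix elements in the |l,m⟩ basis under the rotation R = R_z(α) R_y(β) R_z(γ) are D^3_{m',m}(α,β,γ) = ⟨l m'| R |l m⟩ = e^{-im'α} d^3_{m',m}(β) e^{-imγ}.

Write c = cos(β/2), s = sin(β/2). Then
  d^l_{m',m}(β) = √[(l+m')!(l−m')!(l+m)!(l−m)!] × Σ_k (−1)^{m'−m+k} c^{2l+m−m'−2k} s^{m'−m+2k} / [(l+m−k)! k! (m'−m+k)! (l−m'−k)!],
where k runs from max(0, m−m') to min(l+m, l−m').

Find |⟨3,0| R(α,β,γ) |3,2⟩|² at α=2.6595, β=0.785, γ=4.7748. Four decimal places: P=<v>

First d^3_{0,2}(β=0.785), then the phase factors e^{-i(0)α} and e^{-i(2)γ}:
With c≡cos(β/2)=0.923956 and s≡sin(β/2)=0.382499, N=[6·6·120·1]^{1/2}=65.726707
k: max(0,(2)−(0))=2 … min(3+(2),3−(0))=3
  k=2: (−1)^0·65.7267/(12)·0.9240^4·0.3825^2 = +0.584019
  k=3: (−1)^1·65.7267/(12)·0.9240^2·0.3825^4 = -0.100089
d^3_{0,2}(0.785) = +0.584019 -0.100089 = +0.483930
|D^3_{0,2}|² = |d^3_{0,2}(β)|² = (+0.483930)² = 0.234188 (the z-rotation phases have unit modulus)

P=0.2342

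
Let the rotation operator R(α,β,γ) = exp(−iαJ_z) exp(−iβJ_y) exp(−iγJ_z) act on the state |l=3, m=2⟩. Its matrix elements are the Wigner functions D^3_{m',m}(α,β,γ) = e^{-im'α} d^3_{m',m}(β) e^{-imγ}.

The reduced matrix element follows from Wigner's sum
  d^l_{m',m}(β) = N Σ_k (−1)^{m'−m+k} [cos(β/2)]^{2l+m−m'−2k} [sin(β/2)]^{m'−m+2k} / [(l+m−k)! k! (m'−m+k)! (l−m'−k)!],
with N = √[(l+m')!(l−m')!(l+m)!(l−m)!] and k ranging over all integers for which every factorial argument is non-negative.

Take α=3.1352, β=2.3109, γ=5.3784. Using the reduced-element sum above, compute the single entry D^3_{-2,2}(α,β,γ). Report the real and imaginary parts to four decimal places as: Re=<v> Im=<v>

Re=0.0036 Im=-0.0158

D^3_{-2,2}(3.1352,2.3109,5.3784) = e^{-i·-2·3.1352}·d^3_{-2,2}(2.3109)·e^{-i·2·5.3784}. Compute d first:
With c≡cos(β/2)=0.403507 and s≡sin(β/2)=0.914977, N=[1·120·120·1]^{1/2}=120.000000
k∈{4,5} keeps every argument non-negative
  k=4: (−1)^0·120.0000/(24)·0.4035^2·0.9150^4 = +0.570574
  k=5: (−1)^1·120.0000/(120)·0.4035^0·0.9150^6 = -0.586759
d^3_{-2,2}(2.3109) = +0.570574 -0.586759 = -0.016186
D = (+0.999918-0.012785i)·(-0.016186)·(-0.236512+0.971629i) = +0.003627-0.015774i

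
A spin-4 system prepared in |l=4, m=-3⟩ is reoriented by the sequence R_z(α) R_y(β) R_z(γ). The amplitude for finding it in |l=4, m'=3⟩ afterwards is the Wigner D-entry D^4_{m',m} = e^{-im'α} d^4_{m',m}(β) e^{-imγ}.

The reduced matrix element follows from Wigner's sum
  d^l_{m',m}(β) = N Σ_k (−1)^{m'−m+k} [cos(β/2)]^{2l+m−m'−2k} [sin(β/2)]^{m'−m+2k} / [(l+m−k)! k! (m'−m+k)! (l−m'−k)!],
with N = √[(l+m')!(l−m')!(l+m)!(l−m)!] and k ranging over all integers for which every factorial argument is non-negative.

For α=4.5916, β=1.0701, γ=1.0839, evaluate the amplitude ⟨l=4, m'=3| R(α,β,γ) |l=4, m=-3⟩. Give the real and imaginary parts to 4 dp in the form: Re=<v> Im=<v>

D^4_{3,-3}(4.5916,1.0701,1.0839) = e^{-i·3·4.5916}·d^4_{3,-3}(1.0701)·e^{-i·-3·1.0839}. Compute d first:
With c≡cos(β/2)=0.860243 and s≡sin(β/2)=0.509884, N=[5040·1·1·5040]^{1/2}=5040.000000
The bounds max(0,m−m')=0 and min(l+m,l−m')=1 give 2 terms
  k=0: (−1)^6·5040.0000/(720)·0.8602^2·0.5099^6 = +0.091027
  k=1: (−1)^7·5040.0000/(5040)·0.8602^0·0.5099^8 = -0.004568
d^4_{3,-3}(1.0701) = +0.091027 -0.004568 = +0.086458
D = (+0.354488-0.935060i)·(+0.086458)·(-0.993944-0.109885i) = -0.039346+0.076986i

Re=-0.0393 Im=0.0770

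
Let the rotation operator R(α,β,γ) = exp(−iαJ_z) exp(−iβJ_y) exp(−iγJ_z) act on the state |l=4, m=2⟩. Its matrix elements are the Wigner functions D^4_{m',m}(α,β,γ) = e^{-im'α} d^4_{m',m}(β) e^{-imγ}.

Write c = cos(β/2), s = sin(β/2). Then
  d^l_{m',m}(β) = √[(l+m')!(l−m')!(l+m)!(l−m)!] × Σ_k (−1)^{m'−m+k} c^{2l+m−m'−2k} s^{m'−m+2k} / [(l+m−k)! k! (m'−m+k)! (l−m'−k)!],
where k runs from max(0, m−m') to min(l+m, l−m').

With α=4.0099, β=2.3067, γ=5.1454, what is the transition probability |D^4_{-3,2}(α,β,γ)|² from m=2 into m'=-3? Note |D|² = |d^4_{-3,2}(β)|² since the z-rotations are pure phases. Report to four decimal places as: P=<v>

P=0.1100

First d^4_{-3,2}(β=2.3067), then the phase factors e^{-i(-3)α} and e^{-i(2)γ}:
Half-angle: c=0.405427, s=0.914127. N=√(1·5040·720·2)=2693.993318
Admissible k: 5..6 (factorial args all ≥0)
  k=5: (−1)^0·2693.9933/(240)·0.4054^3·0.9141^5 = +0.477483
  k=6: (−1)^1·2693.9933/(720)·0.4054^1·0.9141^7 = -0.809140
d^4_{-3,2}(2.3067) = +0.477483 -0.809140 = -0.331657
|D^4_{-3,2}|² = |d^4_{-3,2}(β)|² = (-0.331657)² = 0.109996 (the z-rotation phases have unit modulus)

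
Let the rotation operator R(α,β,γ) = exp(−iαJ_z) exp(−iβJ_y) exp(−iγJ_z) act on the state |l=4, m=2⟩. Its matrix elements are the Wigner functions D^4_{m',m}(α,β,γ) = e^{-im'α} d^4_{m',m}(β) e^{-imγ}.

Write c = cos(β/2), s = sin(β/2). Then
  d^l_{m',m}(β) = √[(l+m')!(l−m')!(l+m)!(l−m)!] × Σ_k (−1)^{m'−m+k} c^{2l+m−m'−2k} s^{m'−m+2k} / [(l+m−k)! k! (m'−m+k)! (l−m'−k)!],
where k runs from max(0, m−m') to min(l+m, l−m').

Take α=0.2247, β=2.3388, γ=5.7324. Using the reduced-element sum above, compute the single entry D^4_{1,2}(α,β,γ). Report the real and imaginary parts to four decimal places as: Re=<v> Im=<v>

Re=0.2637 Im=0.3169

D^4_{1,2}(0.2247,2.3388,5.7324) = e^{-i·1·0.2247}·d^4_{1,2}(2.3388)·e^{-i·2·5.7324}. Compute d first:
With c≡cos(β/2)=0.390704 and s≡sin(β/2)=0.920516, N=[120·6·720·2]^{1/2}=1018.233765
Admissible k: 1..3 (factorial args all ≥0)
  k=1: (−1)^0·1018.2338/(240)·0.3907^7·0.9205^1 = +0.005428
  k=2: (−1)^1·1018.2338/(48)·0.3907^5·0.9205^3 = -0.150640
  k=3: (−1)^2·1018.2338/(72)·0.3907^3·0.9205^5 = +0.557463
d^4_{1,2}(2.3388) = +0.005428 -0.150640 +0.557463 = +0.412251
D = (+0.974861-0.222814i)·(+0.412251)·(+0.452196+0.891919i) = +0.263659+0.316914i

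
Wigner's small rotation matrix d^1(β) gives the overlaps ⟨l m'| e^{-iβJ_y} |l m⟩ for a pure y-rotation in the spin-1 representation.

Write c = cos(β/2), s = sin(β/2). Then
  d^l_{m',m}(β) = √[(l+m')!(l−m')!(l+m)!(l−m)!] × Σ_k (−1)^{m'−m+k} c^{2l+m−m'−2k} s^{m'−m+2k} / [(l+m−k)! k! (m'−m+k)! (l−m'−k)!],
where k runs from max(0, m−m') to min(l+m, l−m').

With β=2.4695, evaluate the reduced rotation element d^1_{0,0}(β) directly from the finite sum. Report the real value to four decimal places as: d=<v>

d=-0.7825

d^1_{0,0}(β=2.4695) via Wigner's sum:
With c≡cos(β/2)=0.329757 and s≡sin(β/2)=0.944066, N=[1·1·1·1]^{1/2}=1.000000
k∈{0,1} keeps every argument non-negative
  k=0: (−1)^0·1.0000/(1)·0.3298^2·0.9441^0 = +0.108740
  k=1: (−1)^1·1.0000/(1)·0.3298^0·0.9441^2 = -0.891260
d^1_{0,0}(2.4695) = +0.108740 -0.891260 = -0.782520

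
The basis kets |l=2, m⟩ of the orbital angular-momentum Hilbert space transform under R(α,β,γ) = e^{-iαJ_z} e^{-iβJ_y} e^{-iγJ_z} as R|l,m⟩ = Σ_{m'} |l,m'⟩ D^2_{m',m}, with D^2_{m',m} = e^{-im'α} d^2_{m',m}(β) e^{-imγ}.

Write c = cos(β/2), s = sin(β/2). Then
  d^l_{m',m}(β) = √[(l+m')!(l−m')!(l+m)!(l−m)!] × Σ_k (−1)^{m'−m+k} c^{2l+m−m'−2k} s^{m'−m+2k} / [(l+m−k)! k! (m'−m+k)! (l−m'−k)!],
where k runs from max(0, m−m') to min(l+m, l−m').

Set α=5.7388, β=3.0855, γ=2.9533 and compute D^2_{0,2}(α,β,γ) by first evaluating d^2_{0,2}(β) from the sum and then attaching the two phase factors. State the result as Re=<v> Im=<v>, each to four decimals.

D^2_{0,2}(5.7388,3.0855,2.9533) = e^{-i·0·5.7388}·d^2_{0,2}(3.0855)·e^{-i·2·2.9533}. Compute d first:
c=cos(3.0855/2)=0.028043, s=sin(3.0855/2)=0.999607; N=√[2·2·24·1]=9.797959
Admissible k: 2..2 (factorial args all ≥0)
  k=2: (−1)^0·9.7980/(4)·0.0280^2·0.9996^2 = +0.001925
d^2_{0,2}(3.0855) = +0.001925
D = (+1.000000+0.000000i)·(+0.001925)·(+0.929926+0.367747i) = +0.001790+0.000708i

Re=0.0018 Im=0.0007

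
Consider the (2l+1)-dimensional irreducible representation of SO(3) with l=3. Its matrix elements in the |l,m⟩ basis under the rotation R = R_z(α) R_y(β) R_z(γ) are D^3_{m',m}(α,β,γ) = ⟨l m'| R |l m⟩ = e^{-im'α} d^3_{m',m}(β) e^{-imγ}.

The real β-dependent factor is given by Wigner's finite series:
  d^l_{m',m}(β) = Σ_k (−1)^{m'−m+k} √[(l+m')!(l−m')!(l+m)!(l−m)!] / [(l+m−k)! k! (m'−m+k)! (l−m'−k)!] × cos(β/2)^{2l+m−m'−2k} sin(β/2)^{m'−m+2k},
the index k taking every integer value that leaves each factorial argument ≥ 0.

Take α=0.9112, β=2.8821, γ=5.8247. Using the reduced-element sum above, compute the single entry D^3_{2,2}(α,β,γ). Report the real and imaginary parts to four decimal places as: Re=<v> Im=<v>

D^3_{2,2}(0.9112,2.8821,5.8247) = e^{-i·2·0.9112}·d^3_{2,2}(2.8821)·e^{-i·2·5.8247}. Compute d first:
With c≡cos(β/2)=0.129383 and s≡sin(β/2)=0.991595, N=[120·1·120·1]^{1/2}=120.000000
k∈{0,1} keeps every argument non-negative
  k=0: (−1)^0·120.0000/(120)·0.1294^6·0.9916^0 = +0.000005
  k=1: (−1)^1·120.0000/(24)·0.1294^4·0.9916^2 = -0.001378
d^3_{2,2}(2.8821) = +0.000005 -0.001378 = -0.001373
D = (-0.248957-0.968514i)·(-0.001373)·(+0.608228+0.793763i) = -0.000848+0.001080i

Re=-0.0008 Im=0.0011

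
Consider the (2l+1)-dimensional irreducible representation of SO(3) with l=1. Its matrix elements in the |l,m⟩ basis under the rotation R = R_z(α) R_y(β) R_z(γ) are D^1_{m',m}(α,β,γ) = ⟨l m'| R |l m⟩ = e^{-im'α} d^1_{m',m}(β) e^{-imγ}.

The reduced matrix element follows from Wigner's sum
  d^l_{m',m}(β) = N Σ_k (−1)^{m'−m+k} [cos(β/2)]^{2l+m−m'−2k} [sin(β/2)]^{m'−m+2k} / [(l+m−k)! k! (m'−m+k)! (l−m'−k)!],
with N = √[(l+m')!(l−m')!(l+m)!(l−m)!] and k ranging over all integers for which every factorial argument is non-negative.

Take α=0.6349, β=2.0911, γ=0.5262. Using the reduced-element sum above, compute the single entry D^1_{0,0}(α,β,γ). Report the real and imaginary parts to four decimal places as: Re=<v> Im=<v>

Re=-0.4971 Im=0.0000

D^1_{0,0}(0.6349,2.0911,0.5262) = e^{-i·0·0.6349}·d^1_{0,0}(2.0911)·e^{-i·0·0.5262}. Compute d first:
Half-angle: c=0.501426, s=0.865200. N=√(1·1·1·1)=1.000000
Admissible k: 0..1 (factorial args all ≥0)
  k=0: (−1)^0·1.0000/(1)·0.5014^2·0.8652^0 = +0.251428
  k=1: (−1)^1·1.0000/(1)·0.5014^0·0.8652^2 = -0.748572
d^1_{0,0}(2.0911) = +0.251428 -0.748572 = -0.497144
Phases: e^{-i·(0)·0.6349}=+1.000000+0.000000i, e^{-i·(0)·0.5262}=+1.000000+0.000000i ⇒ D=-0.497144+0.000000i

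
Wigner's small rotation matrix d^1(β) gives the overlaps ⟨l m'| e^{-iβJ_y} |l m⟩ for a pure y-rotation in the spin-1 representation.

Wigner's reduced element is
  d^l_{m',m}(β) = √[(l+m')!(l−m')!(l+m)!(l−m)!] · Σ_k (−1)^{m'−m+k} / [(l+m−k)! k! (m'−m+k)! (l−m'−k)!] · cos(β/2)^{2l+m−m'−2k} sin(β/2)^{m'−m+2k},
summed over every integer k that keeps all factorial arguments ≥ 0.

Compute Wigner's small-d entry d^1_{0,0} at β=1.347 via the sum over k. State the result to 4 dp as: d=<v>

d^1_{0,0}(β=1.347) via Wigner's sum:
c=cos(1.347/2)=0.781643, s=sin(1.347/2)=0.623726; N=√[1·1·1·1]=1.000000
k∈{0,1} keeps every argument non-negative
  k=0: (−1)^0·1.0000/(1)·0.7816^2·0.6237^0 = +0.610966
  k=1: (−1)^1·1.0000/(1)·0.7816^0·0.6237^2 = -0.389034
d^1_{0,0}(1.347) = +0.610966 -0.389034 = +0.221933

d=0.2219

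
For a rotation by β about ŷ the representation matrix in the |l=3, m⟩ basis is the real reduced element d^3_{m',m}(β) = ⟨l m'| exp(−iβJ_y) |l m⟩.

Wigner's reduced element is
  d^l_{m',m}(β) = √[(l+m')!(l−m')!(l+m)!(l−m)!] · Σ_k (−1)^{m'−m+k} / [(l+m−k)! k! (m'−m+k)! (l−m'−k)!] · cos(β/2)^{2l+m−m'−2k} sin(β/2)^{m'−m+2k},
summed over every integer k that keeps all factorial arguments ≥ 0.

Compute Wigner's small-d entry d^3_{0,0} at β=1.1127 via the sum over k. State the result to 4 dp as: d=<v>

d=-0.4471

d^3_{0,0}(β=1.1127) via Wigner's sum:
With c≡cos(β/2)=0.849188 and s≡sin(β/2)=0.528090, N=[6·6·6·6]^{1/2}=36.000000
k: max(0,(0)−(0))=0 … min(3+(0),3−(0))=3
  k=0: (−1)^0·36.0000/(36)·0.8492^6·0.5281^0 = +0.374994
  k=1: (−1)^1·36.0000/(4)·0.8492^4·0.5281^2 = -1.305193
  k=2: (−1)^2·36.0000/(4)·0.8492^2·0.5281^4 = +0.504758
  k=3: (−1)^3·36.0000/(36)·0.8492^0·0.5281^6 = -0.021689
d^3_{0,0}(1.1127) = +0.374994 -1.305193 +0.504758 -0.021689 = -0.447131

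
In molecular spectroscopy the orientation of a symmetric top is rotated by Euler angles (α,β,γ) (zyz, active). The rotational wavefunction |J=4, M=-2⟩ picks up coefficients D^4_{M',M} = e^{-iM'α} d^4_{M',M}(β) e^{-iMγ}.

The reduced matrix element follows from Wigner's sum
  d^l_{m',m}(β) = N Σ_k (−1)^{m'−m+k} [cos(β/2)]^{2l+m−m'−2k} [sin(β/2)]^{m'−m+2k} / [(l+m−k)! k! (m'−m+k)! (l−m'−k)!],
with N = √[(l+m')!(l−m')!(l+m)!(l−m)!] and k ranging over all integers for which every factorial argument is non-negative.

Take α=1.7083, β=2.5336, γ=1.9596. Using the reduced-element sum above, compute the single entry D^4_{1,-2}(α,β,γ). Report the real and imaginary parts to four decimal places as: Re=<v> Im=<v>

Re=0.2950 Im=-0.3961

D^4_{1,-2}(1.7083,2.5336,1.9596) = e^{-i·1·1.7083}·d^4_{1,-2}(2.5336)·e^{-i·-2·1.9596}. Compute d first:
Half-angle: c=0.299336, s=0.954148. N=√(120·6·2·720)=1018.233765
k∈{0,1,2} keeps every argument non-negative
  k=0: (−1)^3·1018.2338/(72)·0.2993^5·0.9541^3 = -0.029523
  k=1: (−1)^4·1018.2338/(48)·0.2993^3·0.9541^5 = +0.449946
  k=2: (−1)^5·1018.2338/(240)·0.2993^1·0.9541^7 = -0.914333
d^4_{1,-2}(2.5336) = -0.029523 +0.449946 -0.914333 = -0.493910
D = (-0.137071-0.990561i)·(-0.493910)·(-0.712594-0.701576i) = +0.295002-0.396133i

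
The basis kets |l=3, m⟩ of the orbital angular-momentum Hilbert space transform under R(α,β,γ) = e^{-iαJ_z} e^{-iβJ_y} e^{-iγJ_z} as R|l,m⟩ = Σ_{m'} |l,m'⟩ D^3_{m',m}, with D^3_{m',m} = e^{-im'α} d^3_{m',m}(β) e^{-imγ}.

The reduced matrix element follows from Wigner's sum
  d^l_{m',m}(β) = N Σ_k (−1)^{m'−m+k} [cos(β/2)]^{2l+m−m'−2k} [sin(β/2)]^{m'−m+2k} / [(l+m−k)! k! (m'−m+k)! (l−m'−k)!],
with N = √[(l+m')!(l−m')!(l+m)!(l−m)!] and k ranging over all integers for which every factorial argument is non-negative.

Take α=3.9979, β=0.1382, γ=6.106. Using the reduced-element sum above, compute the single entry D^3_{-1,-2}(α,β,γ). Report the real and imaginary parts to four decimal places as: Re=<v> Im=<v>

Re=0.1873 Im=0.1028

Split into d^3_{-1,-2}(β=0.1382) × two z-phases.
With c≡cos(β/2)=0.997614 and s≡sin(β/2)=0.069045, N=[2·24·1·120]^{1/2}=75.894664
Admissible k: 0..1 (factorial args all ≥0)
  k=0: (−1)^1·75.8947/(24)·0.9976^5·0.0690^1 = -0.215747
  k=1: (−1)^2·75.8947/(12)·0.9976^3·0.0690^3 = +0.002067
d^3_{-1,-2}(0.1382) = -0.215747 +0.002067 = -0.213680
Attach z-rotation phases: D = e^{-i(-1)(3.9979)}·(-0.213680)·e^{-i(-2)(6.106)} = +0.187323+0.102807i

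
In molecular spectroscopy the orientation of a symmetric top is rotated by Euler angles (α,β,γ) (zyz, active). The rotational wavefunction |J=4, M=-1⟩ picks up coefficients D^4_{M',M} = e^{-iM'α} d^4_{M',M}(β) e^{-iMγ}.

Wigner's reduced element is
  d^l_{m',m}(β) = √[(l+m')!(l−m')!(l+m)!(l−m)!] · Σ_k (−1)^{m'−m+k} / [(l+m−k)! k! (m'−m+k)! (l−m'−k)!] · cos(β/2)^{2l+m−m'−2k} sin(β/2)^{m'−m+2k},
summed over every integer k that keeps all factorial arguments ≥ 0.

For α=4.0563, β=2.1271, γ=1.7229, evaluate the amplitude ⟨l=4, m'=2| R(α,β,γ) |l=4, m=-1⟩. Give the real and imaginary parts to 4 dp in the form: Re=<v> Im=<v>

Split into d^4_{2,-1}(β=2.1271) × two z-phases.
With c≡cos(β/2)=0.485772 and s≡sin(β/2)=0.874085, N=[720·2·6·120]^{1/2}=1018.233765
k: max(0,(-1)−(2))=0 … min(4+(-1),4−(2))=2
  k=0: (−1)^3·1018.2338/(72)·0.4858^5·0.8741^3 = -0.255470
  k=1: (−1)^4·1018.2338/(48)·0.4858^3·0.8741^5 = +1.240719
  k=2: (−1)^5·1018.2338/(240)·0.4858^1·0.8741^7 = -0.803427
d^4_{2,-1}(2.1271) = -0.255470 +1.240719 -0.803427 = +0.181823
Phases: e^{-i·(2)·4.0563}=-0.255745-0.966744i, e^{-i·(-1)·1.7229}=-0.151518+0.988455i ⇒ D=+0.180793-0.019330i

Re=0.1808 Im=-0.0193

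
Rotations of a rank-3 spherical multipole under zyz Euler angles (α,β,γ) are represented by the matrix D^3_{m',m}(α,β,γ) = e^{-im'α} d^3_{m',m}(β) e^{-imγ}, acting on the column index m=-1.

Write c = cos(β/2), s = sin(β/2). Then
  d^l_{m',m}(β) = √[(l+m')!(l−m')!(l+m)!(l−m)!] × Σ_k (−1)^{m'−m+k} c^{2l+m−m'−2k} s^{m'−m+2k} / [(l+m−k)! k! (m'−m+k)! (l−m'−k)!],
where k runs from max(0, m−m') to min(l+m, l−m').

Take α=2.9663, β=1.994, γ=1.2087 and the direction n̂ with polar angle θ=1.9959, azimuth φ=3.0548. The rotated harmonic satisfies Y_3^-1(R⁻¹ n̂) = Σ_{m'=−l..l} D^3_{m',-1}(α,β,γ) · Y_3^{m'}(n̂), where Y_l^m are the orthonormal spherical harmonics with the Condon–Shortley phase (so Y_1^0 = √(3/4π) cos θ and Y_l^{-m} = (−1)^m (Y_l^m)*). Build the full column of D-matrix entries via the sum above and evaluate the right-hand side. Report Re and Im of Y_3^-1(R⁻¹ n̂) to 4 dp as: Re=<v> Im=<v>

Re=0.0981 Im=-0.0325

Need the full column D^3_{m',-1} for m'=−3..3 at α=2.9663, β=1.994, γ=1.2087.
cos(β/2)=0.542824, sin(β/2)=0.839846
d^3_{-3,-1}: single k=2 term ⇒ +0.237182;  D = -0.184005-0.149658i
d^3_{-2,-1}: k∈[1..2] ⇒ +0.125169 -0.599249 = -0.474080;  D = -0.309984-0.358694i
d^3_{-1,-1}: k∈[0..2] ⇒ +0.025583 -0.489922 +0.879567 = +0.415229;  D = -0.212553-0.356701i
d^3_{0,-1}: k∈[0..2] ⇒ -0.137116 +0.984666 -0.785686 = +0.061865;  D = +0.021915+0.057853i
d^3_{1,-1}: k∈[0..2] ⇒ +0.367441 -1.172756 +0.350913 = -0.454402;  D = +0.084391+0.446497i
d^3_{2,-1}: k∈[0..1] ⇒ -0.599249 +0.717230 = +0.117981;  D = +0.001358+0.117973i
d^3_{3,-1}: single k=0 term ⇒ +0.567758;  D = +0.092573-0.560160i
Y_3^{m'}(θ=1.9959,φ=3.0548) and Σ D·Y over m':
  (-0.1840-0.1497i)·(-0.3048-0.0812i)  (-0.3100-0.3587i)·(-0.3445-0.0604i)  (-0.2126-0.3567i)·(+0.0439+0.0038i)  (+0.0219+0.0579i)·(+0.3308+0.0000i)  (+0.0844+0.4465i)·(-0.0439+0.0038i)  (+0.0014+0.1180i)·(-0.3445+0.0604i)  (+0.0926-0.5602i)·(+0.3048-0.0812i)
Y_3^-1(R⁻¹ n̂) = +0.098076-0.032538i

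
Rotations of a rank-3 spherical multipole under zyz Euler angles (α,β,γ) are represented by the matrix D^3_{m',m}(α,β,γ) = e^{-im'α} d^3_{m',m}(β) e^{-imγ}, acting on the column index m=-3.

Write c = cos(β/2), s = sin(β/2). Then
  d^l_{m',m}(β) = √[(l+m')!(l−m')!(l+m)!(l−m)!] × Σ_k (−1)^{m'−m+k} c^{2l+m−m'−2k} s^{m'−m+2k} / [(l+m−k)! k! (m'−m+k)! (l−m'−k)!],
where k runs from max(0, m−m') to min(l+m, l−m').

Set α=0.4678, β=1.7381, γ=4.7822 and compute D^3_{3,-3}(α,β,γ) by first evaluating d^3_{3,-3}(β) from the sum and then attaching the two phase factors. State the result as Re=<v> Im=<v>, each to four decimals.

First d^3_{3,-3}(β=1.7381), then the phase factors e^{-i(3)α} and e^{-i(-3)γ}:
With c≡cos(β/2)=0.645552 and s≡sin(β/2)=0.763716, N=[720·1·1·720]^{1/2}=720.000000
The bounds max(0,m−m')=0 and min(l+m,l−m')=0 give 1 term
  k=0: (−1)^6·720.0000/(720)·0.6456^0·0.7637^6 = +0.198423
d^3_{3,-3}(1.7381) = +0.198423
Attach z-rotation phases: D = e^{-i(3)(0.4678)}·(+0.198423)·e^{-i(-3)(4.7822)} = +0.184501+0.073014i

Re=0.1845 Im=0.0730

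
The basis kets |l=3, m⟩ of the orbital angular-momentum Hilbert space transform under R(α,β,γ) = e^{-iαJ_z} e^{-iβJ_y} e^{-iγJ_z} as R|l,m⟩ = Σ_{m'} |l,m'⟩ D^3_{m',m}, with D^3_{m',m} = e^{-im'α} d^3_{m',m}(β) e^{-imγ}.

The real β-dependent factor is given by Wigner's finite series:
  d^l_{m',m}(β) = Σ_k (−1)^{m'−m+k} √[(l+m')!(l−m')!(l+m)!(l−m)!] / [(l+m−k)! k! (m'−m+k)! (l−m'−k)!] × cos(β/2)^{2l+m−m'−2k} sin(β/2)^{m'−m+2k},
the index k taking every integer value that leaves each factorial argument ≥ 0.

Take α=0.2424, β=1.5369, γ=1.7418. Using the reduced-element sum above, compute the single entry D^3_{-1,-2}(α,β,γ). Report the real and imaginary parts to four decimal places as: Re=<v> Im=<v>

Re=-0.3060 Im=-0.2024

First d^3_{-1,-2}(β=1.5369), then the phase factors e^{-i(-1)α} and e^{-i(-2)γ}:
Half-angle: c=0.718989, s=0.695022. N=√(2·24·1·120)=75.894664
k∈{0,1} keeps every argument non-negative
  k=0: (−1)^1·75.8947/(24)·0.7190^5·0.6950^1 = -0.422288
  k=1: (−1)^2·75.8947/(12)·0.7190^3·0.6950^3 = +0.789208
d^3_{-1,-2}(1.5369) = -0.422288 +0.789208 = +0.366920
D = (+0.970765+0.240033i)·(+0.366920)·(-0.942083-0.335379i) = -0.306025-0.202431i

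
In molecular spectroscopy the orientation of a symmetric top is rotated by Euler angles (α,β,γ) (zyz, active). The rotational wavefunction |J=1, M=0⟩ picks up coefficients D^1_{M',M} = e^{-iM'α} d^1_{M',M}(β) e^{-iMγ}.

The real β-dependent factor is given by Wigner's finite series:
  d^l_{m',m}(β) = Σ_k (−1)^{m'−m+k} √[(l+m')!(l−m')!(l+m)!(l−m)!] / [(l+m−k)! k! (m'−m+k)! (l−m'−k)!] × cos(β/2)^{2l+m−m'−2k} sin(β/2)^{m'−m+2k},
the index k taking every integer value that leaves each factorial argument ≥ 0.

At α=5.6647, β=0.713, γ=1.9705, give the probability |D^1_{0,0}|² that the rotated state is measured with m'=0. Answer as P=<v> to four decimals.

P=0.5721

D^1_{0,0}(5.6647,0.713,1.9705) = e^{-i·0·5.6647}·d^1_{0,0}(0.713)·e^{-i·0·1.9705}. Compute d first:
Half-angle: c=0.937124, s=0.348996. N=√(1·1·1·1)=1.000000
The bounds max(0,m−m')=0 and min(l+m,l−m')=1 give 2 terms
  k=0: (−1)^0·1.0000/(1)·0.9371^2·0.3490^0 = +0.878201
  k=1: (−1)^1·1.0000/(1)·0.9371^0·0.3490^2 = -0.121799
d^1_{0,0}(0.713) = +0.878201 -0.121799 = +0.756403
|D^1_{0,0}|² = |d^1_{0,0}(β)|² = (+0.756403)² = 0.572145 (the z-rotation phases have unit modulus)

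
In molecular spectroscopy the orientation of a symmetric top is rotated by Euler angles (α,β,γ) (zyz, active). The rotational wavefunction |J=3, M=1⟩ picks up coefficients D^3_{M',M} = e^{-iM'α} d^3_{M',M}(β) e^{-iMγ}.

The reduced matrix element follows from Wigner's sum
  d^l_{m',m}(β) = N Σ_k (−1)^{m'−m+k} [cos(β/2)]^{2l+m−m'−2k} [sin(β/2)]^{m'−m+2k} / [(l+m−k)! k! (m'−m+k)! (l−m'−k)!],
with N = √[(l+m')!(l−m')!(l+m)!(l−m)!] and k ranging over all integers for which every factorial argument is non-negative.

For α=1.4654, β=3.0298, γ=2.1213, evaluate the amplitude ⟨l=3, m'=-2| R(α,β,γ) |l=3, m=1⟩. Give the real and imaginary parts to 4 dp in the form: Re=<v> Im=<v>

Split into d^3_{-2,1}(β=3.0298) × two z-phases.
Half-angle: c=0.055867, s=0.998438. N=√(1·120·24·2)=75.894664
k: max(0,(1)−(-2))=3 … min(3+(1),3−(-2))=4
  k=3: (−1)^0·75.8947/(12)·0.0559^3·0.9984^3 = +0.001098
  k=4: (−1)^1·75.8947/(24)·0.0559^1·0.9984^5 = -0.175292
d^3_{-2,1}(3.0298) = +0.001098 -0.175292 = -0.174195
D = (-0.977865+0.209235i)·(-0.174195)·(-0.523117-0.852261i) = -0.120170-0.126107i

Re=-0.1202 Im=-0.1261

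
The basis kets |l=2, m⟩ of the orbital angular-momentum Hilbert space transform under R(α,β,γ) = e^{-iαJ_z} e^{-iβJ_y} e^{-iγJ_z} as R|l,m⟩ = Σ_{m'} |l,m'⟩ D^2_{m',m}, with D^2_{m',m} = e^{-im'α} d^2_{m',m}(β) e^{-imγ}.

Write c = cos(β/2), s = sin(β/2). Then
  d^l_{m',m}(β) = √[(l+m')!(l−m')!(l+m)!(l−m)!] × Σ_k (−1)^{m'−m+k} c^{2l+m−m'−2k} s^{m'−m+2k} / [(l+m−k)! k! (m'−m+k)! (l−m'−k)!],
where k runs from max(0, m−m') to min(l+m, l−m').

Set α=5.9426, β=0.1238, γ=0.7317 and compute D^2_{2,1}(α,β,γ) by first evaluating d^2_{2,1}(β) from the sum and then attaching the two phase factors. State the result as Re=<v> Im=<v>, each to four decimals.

Re=-0.1229 Im=0.0062

D^2_{2,1}(5.9426,0.1238,0.7317) = e^{-i·2·5.9426}·d^2_{2,1}(0.1238)·e^{-i·1·0.7317}. Compute d first:
c=cos(0.1238/2)=0.998085, s=sin(0.1238/2)=0.061860; N=√[24·1·6·1]=12.000000
k∈{0} keeps every argument non-negative
  k=0: (−1)^1·12.0000/(6)·0.9981^3·0.0619^1 = -0.123011
d^2_{2,1}(0.1238) = -0.123011
Attach z-rotation phases: D = e^{-i(2)(5.9426)}·(-0.123011)·e^{-i(1)(0.7317)} = -0.122854+0.006213i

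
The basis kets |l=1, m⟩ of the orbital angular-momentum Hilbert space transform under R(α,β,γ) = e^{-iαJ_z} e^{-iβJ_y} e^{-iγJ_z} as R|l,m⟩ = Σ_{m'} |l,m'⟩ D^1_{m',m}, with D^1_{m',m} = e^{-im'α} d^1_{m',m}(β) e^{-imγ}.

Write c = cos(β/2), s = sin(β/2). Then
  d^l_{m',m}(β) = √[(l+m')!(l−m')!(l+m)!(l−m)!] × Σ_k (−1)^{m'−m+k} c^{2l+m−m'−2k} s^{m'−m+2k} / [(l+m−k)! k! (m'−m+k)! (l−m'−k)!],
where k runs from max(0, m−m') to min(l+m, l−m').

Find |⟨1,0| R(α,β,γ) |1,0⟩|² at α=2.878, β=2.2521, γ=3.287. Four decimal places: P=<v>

First d^1_{0,0}(β=2.2521), then the phase factors e^{-i(0)α} and e^{-i(0)γ}:
With c≡cos(β/2)=0.430229 and s≡sin(β/2)=0.902720, N=[1·1·1·1]^{1/2}=1.000000
Admissible k: 0..1 (factorial args all ≥0)
  k=0: (−1)^0·1.0000/(1)·0.4302^2·0.9027^0 = +0.185097
  k=1: (−1)^1·1.0000/(1)·0.4302^0·0.9027^2 = -0.814903
d^1_{0,0}(2.2521) = +0.185097 -0.814903 = -0.629806
|D^1_{0,0}|² = |d^1_{0,0}(β)|² = (-0.629806)² = 0.396656 (the z-rotation phases have unit modulus)

P=0.3967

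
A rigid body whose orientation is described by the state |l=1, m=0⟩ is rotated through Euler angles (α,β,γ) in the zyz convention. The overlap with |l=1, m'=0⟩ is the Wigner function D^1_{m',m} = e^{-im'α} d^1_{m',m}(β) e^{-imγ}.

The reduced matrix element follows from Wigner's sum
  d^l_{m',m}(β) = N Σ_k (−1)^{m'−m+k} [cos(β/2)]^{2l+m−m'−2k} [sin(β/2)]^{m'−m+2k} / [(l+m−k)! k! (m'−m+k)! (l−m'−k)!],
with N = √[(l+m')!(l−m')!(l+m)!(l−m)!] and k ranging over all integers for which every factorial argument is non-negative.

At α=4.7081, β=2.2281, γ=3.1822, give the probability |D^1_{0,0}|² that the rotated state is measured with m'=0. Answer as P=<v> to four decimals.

P=0.3733

First d^1_{0,0}(β=2.2281), then the phase factors e^{-i(0)α} and e^{-i(0)γ}:
With c≡cos(β/2)=0.441030 and s≡sin(β/2)=0.897492, N=[1·1·1·1]^{1/2}=1.000000
The bounds max(0,m−m')=0 and min(l+m,l−m')=1 give 2 terms
  k=0: (−1)^0·1.0000/(1)·0.4410^2·0.8975^0 = +0.194508
  k=1: (−1)^1·1.0000/(1)·0.4410^0·0.8975^2 = -0.805492
d^1_{0,0}(2.2281) = +0.194508 -0.805492 = -0.610985
|D^1_{0,0}|² = |d^1_{0,0}(β)|² = (-0.610985)² = 0.373302 (the z-rotation phases have unit modulus)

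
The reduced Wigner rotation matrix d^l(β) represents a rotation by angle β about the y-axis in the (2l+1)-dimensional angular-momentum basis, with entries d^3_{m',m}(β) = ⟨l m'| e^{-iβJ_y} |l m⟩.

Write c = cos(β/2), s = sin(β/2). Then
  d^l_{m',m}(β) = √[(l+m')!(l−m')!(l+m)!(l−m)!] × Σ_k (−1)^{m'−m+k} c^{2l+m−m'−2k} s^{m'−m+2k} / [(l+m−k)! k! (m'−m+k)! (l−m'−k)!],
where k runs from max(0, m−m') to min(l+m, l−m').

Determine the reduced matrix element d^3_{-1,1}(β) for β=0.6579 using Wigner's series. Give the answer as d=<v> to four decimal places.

d=0.4254

d^3_{-1,1}(β=0.6579) via Wigner's sum:
c=cos(0.6579/2)=0.946382, s=sin(0.6579/2)=0.323050; N=√[2·24·24·2]=48.000000
Admissible k: 2..4 (factorial args all ≥0)
  k=2: (−1)^0·48.0000/(8)·0.9464^4·0.3230^2 = +0.502291
  k=3: (−1)^1·48.0000/(6)·0.9464^2·0.3230^4 = -0.078037
  k=4: (−1)^2·48.0000/(48)·0.9464^0·0.3230^6 = +0.001137
d^3_{-1,1}(0.6579) = +0.502291 -0.078037 +0.001137 = +0.425391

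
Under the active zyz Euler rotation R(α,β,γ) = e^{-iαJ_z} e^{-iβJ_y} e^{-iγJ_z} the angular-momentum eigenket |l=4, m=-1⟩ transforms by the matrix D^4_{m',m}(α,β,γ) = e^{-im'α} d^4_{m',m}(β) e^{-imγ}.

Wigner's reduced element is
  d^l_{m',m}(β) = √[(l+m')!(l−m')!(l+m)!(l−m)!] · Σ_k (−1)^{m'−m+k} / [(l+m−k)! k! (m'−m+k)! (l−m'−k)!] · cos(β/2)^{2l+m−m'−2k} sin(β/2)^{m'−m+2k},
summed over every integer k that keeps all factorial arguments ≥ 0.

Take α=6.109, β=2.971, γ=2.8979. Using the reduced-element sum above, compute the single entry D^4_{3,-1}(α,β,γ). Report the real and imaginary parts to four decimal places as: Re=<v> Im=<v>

D^4_{3,-1}(6.109,2.971,2.8979) = e^{-i·3·6.109}·d^4_{3,-1}(2.971)·e^{-i·-1·2.8979}. Compute d first:
c=cos(2.971/2)=0.085193, s=sin(2.971/2)=0.996364; N=√[5040·1·6·120]=1904.940944
k: max(0,(-1)−(3))=0 … min(4+(-1),4−(3))=1
  k=0: (−1)^4·1904.9409/(144)·0.0852^4·0.9964^4 = +0.000687
  k=1: (−1)^5·1904.9409/(240)·0.0852^2·0.9964^6 = -0.056362
d^4_{3,-1}(2.971) = +0.000687 -0.056362 = -0.055675
D = (+0.866546+0.499097i)·(-0.055675)·(-0.970454+0.241288i) = +0.053525+0.015325i

Re=0.0535 Im=0.0153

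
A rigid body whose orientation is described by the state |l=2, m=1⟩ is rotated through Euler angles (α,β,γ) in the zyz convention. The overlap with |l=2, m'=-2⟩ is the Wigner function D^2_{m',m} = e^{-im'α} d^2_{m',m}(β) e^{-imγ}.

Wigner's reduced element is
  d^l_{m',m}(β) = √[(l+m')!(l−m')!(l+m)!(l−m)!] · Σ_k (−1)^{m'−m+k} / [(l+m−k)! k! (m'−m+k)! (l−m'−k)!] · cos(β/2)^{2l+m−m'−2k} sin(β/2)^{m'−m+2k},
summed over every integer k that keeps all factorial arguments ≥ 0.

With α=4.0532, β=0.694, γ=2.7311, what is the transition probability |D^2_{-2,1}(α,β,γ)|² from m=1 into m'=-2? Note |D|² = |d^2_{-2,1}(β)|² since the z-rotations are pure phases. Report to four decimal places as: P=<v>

P=0.0055

First d^2_{-2,1}(β=0.694), then the phase factors e^{-i(-2)α} and e^{-i(1)γ}:
With c≡cos(β/2)=0.940397 and s≡sin(β/2)=0.340078, N=[1·24·6·1]^{1/2}=12.000000
k: max(0,(1)−(-2))=3 … min(2+(1),2−(-2))=3
  k=3: (−1)^0·12.0000/(6)·0.9404^1·0.3401^3 = +0.073974
d^2_{-2,1}(0.694) = +0.073974
|D^2_{-2,1}|² = |d^2_{-2,1}(β)|² = (+0.073974)² = 0.005472 (the z-rotation phases have unit modulus)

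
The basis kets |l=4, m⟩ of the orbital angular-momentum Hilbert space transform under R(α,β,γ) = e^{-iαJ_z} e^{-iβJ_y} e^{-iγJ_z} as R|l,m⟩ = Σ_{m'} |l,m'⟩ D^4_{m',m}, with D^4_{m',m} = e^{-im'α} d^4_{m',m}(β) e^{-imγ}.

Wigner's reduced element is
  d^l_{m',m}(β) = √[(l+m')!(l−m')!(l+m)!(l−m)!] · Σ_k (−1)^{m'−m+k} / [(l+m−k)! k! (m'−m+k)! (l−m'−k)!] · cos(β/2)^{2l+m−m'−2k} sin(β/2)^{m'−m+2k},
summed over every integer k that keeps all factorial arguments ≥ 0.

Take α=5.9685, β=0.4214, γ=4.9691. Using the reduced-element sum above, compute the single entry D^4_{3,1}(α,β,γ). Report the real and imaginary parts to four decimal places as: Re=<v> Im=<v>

First d^4_{3,1}(β=0.4214), then the phase factors e^{-i(3)α} and e^{-i(1)γ}:
Half-angle: c=0.977885, s=0.209144. N=√(5040·1·120·6)=1904.940944
The bounds max(0,m−m')=0 and min(l+m,l−m')=1 give 2 terms
  k=0: (−1)^2·1904.9409/(240)·0.9779^6·0.2091^2 = +0.303591
  k=1: (−1)^3·1904.9409/(144)·0.9779^4·0.2091^4 = -0.023145
d^4_{3,1}(0.4214) = +0.303591 -0.023145 = +0.280446
Attach z-rotation phases: D = e^{-i(3)(5.9685)}·(+0.280446)·e^{-i(1)(4.9691)} = -0.177940+0.216766i

Re=-0.1779 Im=0.2168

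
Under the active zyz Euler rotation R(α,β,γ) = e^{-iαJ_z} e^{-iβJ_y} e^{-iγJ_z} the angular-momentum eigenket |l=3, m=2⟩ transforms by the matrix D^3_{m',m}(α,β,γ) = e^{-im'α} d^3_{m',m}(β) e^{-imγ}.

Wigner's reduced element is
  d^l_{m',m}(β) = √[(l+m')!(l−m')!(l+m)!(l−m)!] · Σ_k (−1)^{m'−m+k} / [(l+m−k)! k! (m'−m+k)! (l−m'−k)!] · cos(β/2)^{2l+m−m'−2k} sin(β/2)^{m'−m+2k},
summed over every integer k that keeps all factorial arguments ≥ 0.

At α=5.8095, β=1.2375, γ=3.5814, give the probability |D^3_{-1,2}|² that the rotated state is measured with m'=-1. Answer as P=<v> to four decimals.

First d^3_{-1,2}(β=1.2375), then the phase factors e^{-i(-1)α} and e^{-i(2)γ}:
With c≡cos(β/2)=0.814604 and s≡sin(β/2)=0.580017, N=[2·24·120·1]^{1/2}=75.894664
Admissible k: 3..4 (factorial args all ≥0)
  k=3: (−1)^0·75.8947/(12)·0.8146^3·0.5800^3 = +0.667103
  k=4: (−1)^1·75.8947/(24)·0.8146^1·0.5800^5 = -0.169103
d^3_{-1,2}(1.2375) = +0.667103 -0.169103 = +0.498000
|D^3_{-1,2}|² = |d^3_{-1,2}(β)|² = (+0.498000)² = 0.248004 (the z-rotation phases have unit modulus)

P=0.2480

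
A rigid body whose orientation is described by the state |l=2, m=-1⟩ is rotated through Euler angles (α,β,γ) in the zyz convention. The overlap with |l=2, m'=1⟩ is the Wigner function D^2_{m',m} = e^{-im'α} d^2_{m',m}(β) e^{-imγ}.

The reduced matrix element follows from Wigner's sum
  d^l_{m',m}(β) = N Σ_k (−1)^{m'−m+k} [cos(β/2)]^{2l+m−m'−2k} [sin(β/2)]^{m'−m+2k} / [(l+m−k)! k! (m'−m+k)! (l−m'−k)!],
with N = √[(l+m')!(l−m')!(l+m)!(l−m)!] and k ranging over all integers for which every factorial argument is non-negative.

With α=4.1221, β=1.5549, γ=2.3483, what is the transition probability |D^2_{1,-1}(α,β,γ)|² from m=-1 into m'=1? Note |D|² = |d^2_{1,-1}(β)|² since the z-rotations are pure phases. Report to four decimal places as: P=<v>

First d^2_{1,-1}(β=1.5549), then the phase factors e^{-i(1)α} and e^{-i(-1)γ}:
With c≡cos(β/2)=0.712705 and s≡sin(β/2)=0.701464, N=[6·1·1·6]^{1/2}=6.000000
The bounds max(0,m−m')=0 and min(l+m,l−m')=1 give 2 terms
  k=0: (−1)^2·6.0000/(2)·0.7127^2·0.7015^2 = +0.749810
  k=1: (−1)^3·6.0000/(6)·0.7127^0·0.7015^4 = -0.242115
d^2_{1,-1}(1.5549) = +0.749810 -0.242115 = +0.507695
|D^2_{1,-1}|² = |d^2_{1,-1}(β)|² = (+0.507695)² = 0.257754 (the z-rotation phases have unit modulus)

P=0.2578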